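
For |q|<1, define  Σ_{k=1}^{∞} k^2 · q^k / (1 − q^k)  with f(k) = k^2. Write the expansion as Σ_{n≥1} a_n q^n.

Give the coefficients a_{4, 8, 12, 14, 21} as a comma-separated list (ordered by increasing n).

21, 85, 210, 250, 500

d|4:{1,2,4}  Σf=1+4+16=21
n=8: 1·8 2·4 4·2 8·1  f→[1+4+16+64]=85
n=12: 12·1 6·2 4·3 3·4 2·6 1·12  f→[144+36+16+9+4+1]=210
q^14  k|14↦f(k): 14:196 7:49 2:4 1:1  a_14=250
d|21:{1,3,7,21}  Σf=1+9+49+441=500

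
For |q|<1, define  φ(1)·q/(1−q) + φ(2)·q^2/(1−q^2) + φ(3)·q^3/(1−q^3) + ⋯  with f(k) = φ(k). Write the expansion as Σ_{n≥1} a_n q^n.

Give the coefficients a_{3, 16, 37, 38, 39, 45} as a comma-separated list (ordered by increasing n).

[q^3] φ(3)=2,φ(1)=1 ⇒ 3
[q^16] φ(1)=1,φ(2)=1,φ(4)=2,φ(8)=4,φ(16)=8 ⇒ 16
[q^37] φ(37)=36,φ(1)=1 ⇒ 37
[q^38] φ(1)=1,φ(2)=1,φ(19)=18,φ(38)=18 ⇒ 38
[q^39] φ(39)=24,φ(13)=12,φ(3)=2,φ(1)=1 ⇒ 39
[q^45] φ(45)=24,φ(15)=8,φ(9)=6,φ(5)=4,φ(3)=2,φ(1)=1 ⇒ 45

3, 16, 37, 38, 39, 45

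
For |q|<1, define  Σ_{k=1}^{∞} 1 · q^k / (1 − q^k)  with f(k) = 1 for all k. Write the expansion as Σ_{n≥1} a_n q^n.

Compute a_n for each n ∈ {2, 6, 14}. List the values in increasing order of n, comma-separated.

[q^2] f(1)=1,f(2)=1 ⇒ 2
d|6:{6,3,2,1}  Σf=1+1+1+1=4
q^14  k|14↦f(k): 14:1 7:1 2:1 1:1  a_14=4

2, 4, 4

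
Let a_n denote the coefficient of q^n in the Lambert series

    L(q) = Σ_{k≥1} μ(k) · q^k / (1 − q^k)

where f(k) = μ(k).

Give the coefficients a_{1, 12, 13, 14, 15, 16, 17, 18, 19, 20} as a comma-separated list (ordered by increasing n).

1, 0, 0, 0, 0, 0, 0, 0, 0, 0

n=1: 1·1  μ→[1]=1
[q^12] μ(12)=0,μ(6)=1,μ(4)=0,μ(3)=-1,μ(2)=-1,μ(1)=1 ⇒ 0
[q^13] μ(1)=1,μ(13)=-1 ⇒ 0
d|14:{1,2,7,14}  Σμ=1+(-1)+(-1)+1=0
[q^15] μ(15)=1,μ(5)=-1,μ(3)=-1,μ(1)=1 ⇒ 0
n=16: 1·16 2·8 4·4 8·2 16·1  μ→[1+(-1)+0+0+0]=0
[q^17] μ(1)=1,μ(17)=-1 ⇒ 0
q^18  k|18↦μ(k): 18:0 9:0 6:1 3:-1 2:-1 1:1  a_18=0
n=19: 1·19 19·1  μ→[1+(-1)]=0
q^20  k|20↦μ(k): 1:1 2:-1 4:0 5:-1 10:1 20:0  a_20=0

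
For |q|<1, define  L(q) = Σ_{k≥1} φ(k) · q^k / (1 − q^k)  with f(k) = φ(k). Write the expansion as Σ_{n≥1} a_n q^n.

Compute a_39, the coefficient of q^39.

n=39: 39·1 13·3 3·13 1·39  φ→[24+12+2+1]=39

a_39 = 39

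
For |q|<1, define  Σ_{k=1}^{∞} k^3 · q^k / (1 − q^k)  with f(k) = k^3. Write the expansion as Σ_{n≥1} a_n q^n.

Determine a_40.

a_40 = 73710

n=40: 40·1 20·2 10·4 8·5 5·8 4·10 2·20 1·40  f→[64000+8000+1000+512+125+64+8+1]=73710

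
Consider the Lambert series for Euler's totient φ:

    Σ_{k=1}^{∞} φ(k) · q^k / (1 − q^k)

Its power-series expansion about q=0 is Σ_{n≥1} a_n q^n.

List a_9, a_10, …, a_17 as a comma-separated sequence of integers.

[q^9] φ(1)=1,φ(3)=2,φ(9)=6 ⇒ 9
[q^10] φ(1)=1,φ(2)=1,φ(5)=4,φ(10)=4 ⇒ 10
[q^11] φ(11)=10,φ(1)=1 ⇒ 11
q^12  k|12↦φ(k): 1:1 2:1 3:2 4:2 6:2 12:4  a_12=12
[q^13] φ(1)=1,φ(13)=12 ⇒ 13
q^14  k|14↦φ(k): 1:1 2:1 7:6 14:6  a_14=14
q^15  k|15↦φ(k): 15:8 5:4 3:2 1:1  a_15=15
q^16  k|16↦φ(k): 1:1 2:1 4:2 8:4 16:8  a_16=16
q^17  k|17↦φ(k): 1:1 17:16  a_17=17

9, 10, 11, 12, 13, 14, 15, 16, 17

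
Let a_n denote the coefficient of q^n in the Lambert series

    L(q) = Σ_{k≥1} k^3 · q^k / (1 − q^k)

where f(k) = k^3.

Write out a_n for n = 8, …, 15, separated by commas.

585, 757, 1134, 1332, 2044, 2198, 3096, 3528

d|8:{8,4,2,1}  Σf=512+64+8+1=585
n=9: 9·1 3·3 1·9  f→[729+27+1]=757
n=10: 10·1 5·2 2·5 1·10  f→[1000+125+8+1]=1134
[q^11] f(1)=1,f(11)=1331 ⇒ 1332
q^12  k|12↦f(k): 1:1 2:8 3:27 4:64 6:216 12:1728  a_12=2044
d|13:{13,1}  Σf=2197+1=2198
d|14:{14,7,2,1}  Σf=2744+343+8+1=3096
d|15:{1,3,5,15}  Σf=1+27+125+3375=3528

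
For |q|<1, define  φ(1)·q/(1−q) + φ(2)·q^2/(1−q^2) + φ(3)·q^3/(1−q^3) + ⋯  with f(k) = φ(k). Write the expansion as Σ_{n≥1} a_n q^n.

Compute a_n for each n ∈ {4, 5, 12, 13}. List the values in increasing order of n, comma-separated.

q^4  k|4↦φ(k): 4:2 2:1 1:1  a_4=4
d|5:{5,1}  Σφ=4+1=5
d|12:{12,6,4,3,2,1}  Σφ=4+2+2+2+1+1=12
n=13: 1·13 13·1  φ→[1+12]=13

4, 5, 12, 13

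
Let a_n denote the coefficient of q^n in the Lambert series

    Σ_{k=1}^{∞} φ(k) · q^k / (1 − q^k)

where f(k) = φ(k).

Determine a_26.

d|26:{26,13,2,1}  Σφ=12+12+1+1=26

a_26 = 26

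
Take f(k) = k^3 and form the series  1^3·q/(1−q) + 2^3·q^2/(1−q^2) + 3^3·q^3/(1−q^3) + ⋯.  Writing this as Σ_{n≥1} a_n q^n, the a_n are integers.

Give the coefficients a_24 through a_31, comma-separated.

d|24:{24,12,8,6,4,3,2,1}  Σf=13824+1728+512+216+64+27+8+1=16380
n=25: 1·25 5·5 25·1  f→[1+125+15625]=15751
q^26  k|26↦f(k): 26:17576 13:2197 2:8 1:1  a_26=19782
n=27: 27·1 9·3 3·9 1·27  f→[19683+729+27+1]=20440
d|28:{28,14,7,4,2,1}  Σf=21952+2744+343+64+8+1=25112
q^29  k|29↦f(k): 1:1 29:24389  a_29=24390
d|30:{30,15,10,6,5,3,2,1}  Σf=27000+3375+1000+216+125+27+8+1=31752
n=31: 1·31 31·1  f→[1+29791]=29792

16380, 15751, 19782, 20440, 25112, 24390, 31752, 29792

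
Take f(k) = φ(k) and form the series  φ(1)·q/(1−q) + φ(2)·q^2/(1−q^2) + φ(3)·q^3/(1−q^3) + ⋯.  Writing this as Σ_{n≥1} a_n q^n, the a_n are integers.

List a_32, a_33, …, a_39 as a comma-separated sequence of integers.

n=32: 1·32 2·16 4·8 8·4 16·2 32·1  φ→[1+1+2+4+8+16]=32
q^33  k|33↦φ(k): 1:1 3:2 11:10 33:20  a_33=33
n=34: 1·34 2·17 17·2 34·1  φ→[1+1+16+16]=34
[q^35] φ(1)=1,φ(5)=4,φ(7)=6,φ(35)=24 ⇒ 35
[q^36] φ(1)=1,φ(2)=1,φ(3)=2,φ(4)=2,φ(6)=2,φ(9)=6,φ(12)=4,φ(18)=6,φ(36)=12 ⇒ 36
n=37: 37·1 1·37  φ→[36+1]=37
q^38  k|38↦φ(k): 38:18 19:18 2:1 1:1  a_38=38
[q^39] φ(39)=24,φ(13)=12,φ(3)=2,φ(1)=1 ⇒ 39

32, 33, 34, 35, 36, 37, 38, 39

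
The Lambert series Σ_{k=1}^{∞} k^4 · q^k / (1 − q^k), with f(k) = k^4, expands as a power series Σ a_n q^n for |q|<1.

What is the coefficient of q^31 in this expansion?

a_31 = 923522

d|31:{31,1}  Σf=923521+1=923522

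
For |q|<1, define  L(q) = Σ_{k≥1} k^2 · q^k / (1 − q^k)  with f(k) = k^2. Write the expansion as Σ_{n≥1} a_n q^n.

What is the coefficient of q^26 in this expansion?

q^26  k|26↦f(k): 26:676 13:169 2:4 1:1  a_26=850

a_26 = 850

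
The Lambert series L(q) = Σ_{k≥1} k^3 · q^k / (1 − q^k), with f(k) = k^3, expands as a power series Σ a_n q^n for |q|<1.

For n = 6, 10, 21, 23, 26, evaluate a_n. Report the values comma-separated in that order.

252, 1134, 9632, 12168, 19782

n=6: 1·6 2·3 3·2 6·1  f→[1+8+27+216]=252
q^10  k|10↦f(k): 1:1 2:8 5:125 10:1000  a_10=1134
n=21: 1·21 3·7 7·3 21·1  f→[1+27+343+9261]=9632
[q^23] f(1)=1,f(23)=12167 ⇒ 12168
q^26  k|26↦f(k): 1:1 2:8 13:2197 26:17576  a_26=19782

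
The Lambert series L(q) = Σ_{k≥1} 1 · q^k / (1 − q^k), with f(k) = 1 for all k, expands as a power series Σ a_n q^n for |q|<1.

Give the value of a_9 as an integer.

a_9 = 3

q^9  k|9↦f(k): 9:1 3:1 1:1  a_9=3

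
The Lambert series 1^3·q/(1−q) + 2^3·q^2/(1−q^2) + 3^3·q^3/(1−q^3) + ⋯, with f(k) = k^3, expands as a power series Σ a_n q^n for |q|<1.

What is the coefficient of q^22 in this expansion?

a_22 = 11988

n=22: 1·22 2·11 11·2 22·1  f→[1+8+1331+10648]=11988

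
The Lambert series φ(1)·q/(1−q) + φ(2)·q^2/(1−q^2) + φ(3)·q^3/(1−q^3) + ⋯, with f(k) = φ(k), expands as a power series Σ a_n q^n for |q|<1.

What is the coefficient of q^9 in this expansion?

q^9  k|9↦φ(k): 9:6 3:2 1:1  a_9=9

a_9 = 9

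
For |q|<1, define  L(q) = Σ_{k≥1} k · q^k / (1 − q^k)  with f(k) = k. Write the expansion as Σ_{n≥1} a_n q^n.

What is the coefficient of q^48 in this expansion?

d|48:{1,2,3,4,6,8,12,16,24,48}  Σf=1+2+3+4+6+8+12+16+24+48=124

a_48 = 124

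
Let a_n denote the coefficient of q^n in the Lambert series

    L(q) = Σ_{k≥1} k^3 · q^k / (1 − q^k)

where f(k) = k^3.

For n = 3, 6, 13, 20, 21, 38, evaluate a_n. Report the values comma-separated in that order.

[q^3] f(1)=1,f(3)=27 ⇒ 28
n=6: 6·1 3·2 2·3 1·6  f→[216+27+8+1]=252
q^13  k|13↦f(k): 1:1 13:2197  a_13=2198
q^20  k|20↦f(k): 20:8000 10:1000 5:125 4:64 2:8 1:1  a_20=9198
d|21:{1,3,7,21}  Σf=1+27+343+9261=9632
q^38  k|38↦f(k): 1:1 2:8 19:6859 38:54872  a_38=61740

28, 252, 2198, 9198, 9632, 61740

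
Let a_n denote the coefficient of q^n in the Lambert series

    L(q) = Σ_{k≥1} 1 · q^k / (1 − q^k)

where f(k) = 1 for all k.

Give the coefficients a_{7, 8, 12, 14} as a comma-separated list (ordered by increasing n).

n=7: 1·7 7·1  f→[1+1]=2
q^8  k|8↦f(k): 8:1 4:1 2:1 1:1  a_8=4
q^12  k|12↦f(k): 1:1 2:1 3:1 4:1 6:1 12:1  a_12=6
n=14: 1·14 2·7 7·2 14·1  f→[1+1+1+1]=4

2, 4, 6, 4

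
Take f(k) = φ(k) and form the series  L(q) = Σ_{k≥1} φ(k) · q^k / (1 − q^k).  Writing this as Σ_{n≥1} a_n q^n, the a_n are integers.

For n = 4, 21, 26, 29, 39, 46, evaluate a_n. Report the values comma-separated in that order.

q^4  k|4↦φ(k): 4:2 2:1 1:1  a_4=4
d|21:{1,3,7,21}  Σφ=1+2+6+12=21
[q^26] φ(26)=12,φ(13)=12,φ(2)=1,φ(1)=1 ⇒ 26
d|29:{1,29}  Σφ=1+28=29
d|39:{39,13,3,1}  Σφ=24+12+2+1=39
n=46: 46·1 23·2 2·23 1·46  φ→[22+22+1+1]=46

4, 21, 26, 29, 39, 46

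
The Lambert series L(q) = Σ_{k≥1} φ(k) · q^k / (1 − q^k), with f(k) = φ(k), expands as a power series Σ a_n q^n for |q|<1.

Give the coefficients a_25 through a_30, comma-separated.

n=25: 25·1 5·5 1·25  φ→[20+4+1]=25
n=26: 26·1 13·2 2·13 1·26  φ→[12+12+1+1]=26
d|27:{27,9,3,1}  Σφ=18+6+2+1=27
[q^28] φ(1)=1,φ(2)=1,φ(4)=2,φ(7)=6,φ(14)=6,φ(28)=12 ⇒ 28
[q^29] φ(1)=1,φ(29)=28 ⇒ 29
[q^30] φ(30)=8,φ(15)=8,φ(10)=4,φ(6)=2,φ(5)=4,φ(3)=2,φ(2)=1,φ(1)=1 ⇒ 30

25, 26, 27, 28, 29, 30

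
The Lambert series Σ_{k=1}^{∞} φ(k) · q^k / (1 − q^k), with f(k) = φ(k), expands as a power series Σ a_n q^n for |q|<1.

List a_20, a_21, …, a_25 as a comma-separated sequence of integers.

[q^20] φ(20)=8,φ(10)=4,φ(5)=4,φ(4)=2,φ(2)=1,φ(1)=1 ⇒ 20
d|21:{21,7,3,1}  Σφ=12+6+2+1=21
d|22:{22,11,2,1}  Σφ=10+10+1+1=22
q^23  k|23↦φ(k): 1:1 23:22  a_23=23
q^24  k|24↦φ(k): 1:1 2:1 3:2 4:2 6:2 8:4 12:4 24:8  a_24=24
d|25:{25,5,1}  Σφ=20+4+1=25

20, 21, 22, 23, 24, 25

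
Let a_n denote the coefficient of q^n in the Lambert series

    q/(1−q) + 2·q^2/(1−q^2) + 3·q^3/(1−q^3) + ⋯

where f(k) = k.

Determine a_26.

d|26:{26,13,2,1}  Σf=26+13+2+1=42

a_26 = 42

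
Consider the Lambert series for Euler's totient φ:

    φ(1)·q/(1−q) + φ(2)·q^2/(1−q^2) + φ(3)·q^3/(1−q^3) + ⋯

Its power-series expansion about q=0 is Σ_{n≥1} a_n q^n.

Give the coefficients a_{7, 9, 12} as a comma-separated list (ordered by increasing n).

q^7  k|7↦φ(k): 7:6 1:1  a_7=7
[q^9] φ(9)=6,φ(3)=2,φ(1)=1 ⇒ 9
[q^12] φ(12)=4,φ(6)=2,φ(4)=2,φ(3)=2,φ(2)=1,φ(1)=1 ⇒ 12

7, 9, 12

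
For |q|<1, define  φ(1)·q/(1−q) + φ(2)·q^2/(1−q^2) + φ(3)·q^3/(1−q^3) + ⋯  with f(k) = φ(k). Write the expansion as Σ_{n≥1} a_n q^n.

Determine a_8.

n=8: 8·1 4·2 2·4 1·8  φ→[4+2+1+1]=8

a_8 = 8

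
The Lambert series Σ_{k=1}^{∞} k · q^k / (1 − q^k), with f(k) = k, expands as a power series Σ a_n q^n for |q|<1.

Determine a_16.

d|16:{16,8,4,2,1}  Σf=16+8+4+2+1=31

a_16 = 31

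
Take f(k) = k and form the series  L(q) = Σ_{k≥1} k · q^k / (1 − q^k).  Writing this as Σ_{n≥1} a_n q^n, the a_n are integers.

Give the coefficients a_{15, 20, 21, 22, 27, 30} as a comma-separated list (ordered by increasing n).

n=15: 1·15 3·5 5·3 15·1  f→[1+3+5+15]=24
q^20  k|20↦f(k): 1:1 2:2 4:4 5:5 10:10 20:20  a_20=42
n=21: 21·1 7·3 3·7 1·21  f→[21+7+3+1]=32
[q^22] f(22)=22,f(11)=11,f(2)=2,f(1)=1 ⇒ 36
[q^27] f(27)=27,f(9)=9,f(3)=3,f(1)=1 ⇒ 40
[q^30] f(30)=30,f(15)=15,f(10)=10,f(6)=6,f(5)=5,f(3)=3,f(2)=2,f(1)=1 ⇒ 72

24, 42, 32, 36, 40, 72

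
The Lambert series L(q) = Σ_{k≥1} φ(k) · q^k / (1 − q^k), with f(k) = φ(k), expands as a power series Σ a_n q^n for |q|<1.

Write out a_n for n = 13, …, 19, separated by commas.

[q^13] φ(1)=1,φ(13)=12 ⇒ 13
q^14  k|14↦φ(k): 1:1 2:1 7:6 14:6  a_14=14
n=15: 15·1 5·3 3·5 1·15  φ→[8+4+2+1]=15
q^16  k|16↦φ(k): 1:1 2:1 4:2 8:4 16:8  a_16=16
n=17: 17·1 1·17  φ→[16+1]=17
[q^18] φ(18)=6,φ(9)=6,φ(6)=2,φ(3)=2,φ(2)=1,φ(1)=1 ⇒ 18
[q^19] φ(19)=18,φ(1)=1 ⇒ 19

13, 14, 15, 16, 17, 18, 19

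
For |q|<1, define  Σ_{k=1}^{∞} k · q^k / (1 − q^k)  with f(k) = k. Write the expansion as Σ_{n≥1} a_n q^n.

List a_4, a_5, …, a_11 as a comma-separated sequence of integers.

[q^4] f(1)=1,f(2)=2,f(4)=4 ⇒ 7
[q^5] f(5)=5,f(1)=1 ⇒ 6
q^6  k|6↦f(k): 6:6 3:3 2:2 1:1  a_6=12
q^7  k|7↦f(k): 7:7 1:1  a_7=8
d|8:{1,2,4,8}  Σf=1+2+4+8=15
d|9:{1,3,9}  Σf=1+3+9=13
d|10:{1,2,5,10}  Σf=1+2+5+10=18
n=11: 11·1 1·11  f→[11+1]=12

7, 6, 12, 8, 15, 13, 18, 12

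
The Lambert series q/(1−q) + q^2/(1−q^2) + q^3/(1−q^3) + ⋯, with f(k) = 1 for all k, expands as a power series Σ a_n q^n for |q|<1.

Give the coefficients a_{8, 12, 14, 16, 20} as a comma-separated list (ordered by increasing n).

[q^8] f(8)=1,f(4)=1,f(2)=1,f(1)=1 ⇒ 4
n=12: 12·1 6·2 4·3 3·4 2·6 1·12  f→[1+1+1+1+1+1]=6
d|14:{14,7,2,1}  Σf=1+1+1+1=4
n=16: 16·1 8·2 4·4 2·8 1·16  f→[1+1+1+1+1]=5
n=20: 20·1 10·2 5·4 4·5 2·10 1·20  f→[1+1+1+1+1+1]=6

4, 6, 4, 5, 6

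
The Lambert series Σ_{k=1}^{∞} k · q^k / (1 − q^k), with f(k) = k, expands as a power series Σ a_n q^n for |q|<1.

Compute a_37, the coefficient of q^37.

a_37 = 38

[q^37] f(37)=37,f(1)=1 ⇒ 38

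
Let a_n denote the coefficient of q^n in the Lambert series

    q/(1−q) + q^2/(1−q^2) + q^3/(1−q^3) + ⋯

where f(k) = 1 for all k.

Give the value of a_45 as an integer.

a_45 = 6

n=45: 45·1 15·3 9·5 5·9 3·15 1·45  f→[1+1+1+1+1+1]=6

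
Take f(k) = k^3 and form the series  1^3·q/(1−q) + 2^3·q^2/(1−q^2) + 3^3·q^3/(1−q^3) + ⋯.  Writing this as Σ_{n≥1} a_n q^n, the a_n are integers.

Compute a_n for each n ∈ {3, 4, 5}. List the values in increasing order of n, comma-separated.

d|3:{3,1}  Σf=27+1=28
n=4: 1·4 2·2 4·1  f→[1+8+64]=73
d|5:{5,1}  Σf=125+1=126

28, 73, 126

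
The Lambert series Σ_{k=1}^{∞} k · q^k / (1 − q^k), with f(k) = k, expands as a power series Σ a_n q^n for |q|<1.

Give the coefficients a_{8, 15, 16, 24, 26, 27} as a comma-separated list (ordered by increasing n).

d|8:{1,2,4,8}  Σf=1+2+4+8=15
n=15: 1·15 3·5 5·3 15·1  f→[1+3+5+15]=24
q^16  k|16↦f(k): 1:1 2:2 4:4 8:8 16:16  a_16=31
q^24  k|24↦f(k): 24:24 12:12 8:8 6:6 4:4 3:3 2:2 1:1  a_24=60
n=26: 1·26 2·13 13·2 26·1  f→[1+2+13+26]=42
d|27:{1,3,9,27}  Σf=1+3+9+27=40

15, 24, 31, 60, 42, 40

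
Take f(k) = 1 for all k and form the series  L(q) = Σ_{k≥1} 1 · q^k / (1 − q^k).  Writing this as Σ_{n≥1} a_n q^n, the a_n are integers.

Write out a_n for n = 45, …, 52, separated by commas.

6, 4, 2, 10, 3, 6, 4, 6

n=45: 45·1 15·3 9·5 5·9 3·15 1·45  f→[1+1+1+1+1+1]=6
n=46: 1·46 2·23 23·2 46·1  f→[1+1+1+1]=4
d|47:{1,47}  Σf=1+1=2
[q^48] f(1)=1,f(2)=1,f(3)=1,f(4)=1,f(6)=1,f(8)=1,f(12)=1,f(16)=1,f(24)=1,f(48)=1 ⇒ 10
[q^49] f(49)=1,f(7)=1,f(1)=1 ⇒ 3
q^50  k|50↦f(k): 50:1 25:1 10:1 5:1 2:1 1:1  a_50=6
n=51: 51·1 17·3 3·17 1·51  f→[1+1+1+1]=4
n=52: 52·1 26·2 13·4 4·13 2·26 1·52  f→[1+1+1+1+1+1]=6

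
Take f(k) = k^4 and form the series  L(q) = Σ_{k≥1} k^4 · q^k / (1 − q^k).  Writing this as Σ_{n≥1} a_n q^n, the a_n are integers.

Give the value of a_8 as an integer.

a_8 = 4369

n=8: 1·8 2·4 4·2 8·1  f→[1+16+256+4096]=4369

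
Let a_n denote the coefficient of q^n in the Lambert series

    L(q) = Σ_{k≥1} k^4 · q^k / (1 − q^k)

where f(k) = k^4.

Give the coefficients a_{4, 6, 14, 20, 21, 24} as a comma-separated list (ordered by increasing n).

[q^4] f(1)=1,f(2)=16,f(4)=256 ⇒ 273
q^6  k|6↦f(k): 6:1296 3:81 2:16 1:1  a_6=1394
n=14: 14·1 7·2 2·7 1·14  f→[38416+2401+16+1]=40834
n=20: 1·20 2·10 4·5 5·4 10·2 20·1  f→[1+16+256+625+10000+160000]=170898
[q^21] f(21)=194481,f(7)=2401,f(3)=81,f(1)=1 ⇒ 196964
n=24: 1·24 2·12 3·8 4·6 6·4 8·3 12·2 24·1  f→[1+16+81+256+1296+4096+20736+331776]=358258

273, 1394, 40834, 170898, 196964, 358258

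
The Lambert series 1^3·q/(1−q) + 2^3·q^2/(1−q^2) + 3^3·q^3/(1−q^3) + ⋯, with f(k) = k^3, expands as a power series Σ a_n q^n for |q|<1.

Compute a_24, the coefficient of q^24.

a_24 = 16380

d|24:{1,2,3,4,6,8,12,24}  Σf=1+8+27+64+216+512+1728+13824=16380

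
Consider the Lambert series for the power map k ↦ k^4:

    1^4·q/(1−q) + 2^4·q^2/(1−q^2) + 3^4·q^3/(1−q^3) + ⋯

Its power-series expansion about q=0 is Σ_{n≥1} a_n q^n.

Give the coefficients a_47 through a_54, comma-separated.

4879682, 5732210, 5767203, 6651267, 6848804, 7797426, 7890482, 9147428

d|47:{1,47}  Σf=1+4879681=4879682
d|48:{1,2,3,4,6,8,12,16,24,48}  Σf=1+16+81+256+1296+4096+20736+65536+331776+5308416=5732210
n=49: 49·1 7·7 1·49  f→[5764801+2401+1]=5767203
n=50: 1·50 2·25 5·10 10·5 25·2 50·1  f→[1+16+625+10000+390625+6250000]=6651267
n=51: 51·1 17·3 3·17 1·51  f→[6765201+83521+81+1]=6848804
d|52:{52,26,13,4,2,1}  Σf=7311616+456976+28561+256+16+1=7797426
q^53  k|53↦f(k): 53:7890481 1:1  a_53=7890482
d|54:{54,27,18,9,6,3,2,1}  Σf=8503056+531441+104976+6561+1296+81+16+1=9147428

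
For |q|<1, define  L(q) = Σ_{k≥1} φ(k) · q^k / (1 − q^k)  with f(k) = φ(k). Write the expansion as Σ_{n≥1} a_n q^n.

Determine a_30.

n=30: 1·30 2·15 3·10 5·6 6·5 10·3 15·2 30·1  φ→[1+1+2+4+2+4+8+8]=30

a_30 = 30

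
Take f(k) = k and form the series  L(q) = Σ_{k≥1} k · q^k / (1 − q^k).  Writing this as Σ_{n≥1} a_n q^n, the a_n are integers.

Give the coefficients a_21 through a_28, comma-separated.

d|21:{21,7,3,1}  Σf=21+7+3+1=32
n=22: 1·22 2·11 11·2 22·1  f→[1+2+11+22]=36
d|23:{1,23}  Σf=1+23=24
[q^24] f(24)=24,f(12)=12,f(8)=8,f(6)=6,f(4)=4,f(3)=3,f(2)=2,f(1)=1 ⇒ 60
q^25  k|25↦f(k): 1:1 5:5 25:25  a_25=31
q^26  k|26↦f(k): 26:26 13:13 2:2 1:1  a_26=42
d|27:{1,3,9,27}  Σf=1+3+9+27=40
n=28: 1·28 2·14 4·7 7·4 14·2 28·1  f→[1+2+4+7+14+28]=56

32, 36, 24, 60, 31, 42, 40, 56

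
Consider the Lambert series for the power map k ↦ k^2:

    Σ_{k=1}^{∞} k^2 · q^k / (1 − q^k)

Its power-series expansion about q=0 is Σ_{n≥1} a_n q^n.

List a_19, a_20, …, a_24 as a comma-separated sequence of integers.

[q^19] f(19)=361,f(1)=1 ⇒ 362
q^20  k|20↦f(k): 1:1 2:4 4:16 5:25 10:100 20:400  a_20=546
[q^21] f(21)=441,f(7)=49,f(3)=9,f(1)=1 ⇒ 500
[q^22] f(1)=1,f(2)=4,f(11)=121,f(22)=484 ⇒ 610
q^23  k|23↦f(k): 1:1 23:529  a_23=530
n=24: 1·24 2·12 3·8 4·6 6·4 8·3 12·2 24·1  f→[1+4+9+16+36+64+144+576]=850

362, 546, 500, 610, 530, 850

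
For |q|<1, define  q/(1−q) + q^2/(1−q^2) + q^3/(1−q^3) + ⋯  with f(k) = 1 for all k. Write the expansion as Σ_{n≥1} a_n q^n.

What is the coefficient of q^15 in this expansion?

a_15 = 4

n=15: 1·15 3·5 5·3 15·1  f→[1+1+1+1]=4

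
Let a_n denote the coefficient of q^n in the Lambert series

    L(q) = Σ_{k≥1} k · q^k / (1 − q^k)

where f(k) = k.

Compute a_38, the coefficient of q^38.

a_38 = 60

q^38  k|38↦f(k): 38:38 19:19 2:2 1:1  a_38=60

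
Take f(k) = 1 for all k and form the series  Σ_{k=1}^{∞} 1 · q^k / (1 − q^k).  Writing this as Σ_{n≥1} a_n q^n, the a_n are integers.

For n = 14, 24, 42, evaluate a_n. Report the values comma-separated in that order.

[q^14] f(1)=1,f(2)=1,f(7)=1,f(14)=1 ⇒ 4
n=24: 24·1 12·2 8·3 6·4 4·6 3·8 2·12 1·24  f→[1+1+1+1+1+1+1+1]=8
d|42:{1,2,3,6,7,14,21,42}  Σf=1+1+1+1+1+1+1+1=8

4, 8, 8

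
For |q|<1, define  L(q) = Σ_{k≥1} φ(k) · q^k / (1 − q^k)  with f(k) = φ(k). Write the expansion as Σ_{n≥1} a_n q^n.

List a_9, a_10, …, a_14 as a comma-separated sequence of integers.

[q^9] φ(1)=1,φ(3)=2,φ(9)=6 ⇒ 9
q^10  k|10↦φ(k): 10:4 5:4 2:1 1:1  a_10=10
n=11: 11·1 1·11  φ→[10+1]=11
n=12: 1·12 2·6 3·4 4·3 6·2 12·1  φ→[1+1+2+2+2+4]=12
q^13  k|13↦φ(k): 13:12 1:1  a_13=13
d|14:{1,2,7,14}  Σφ=1+1+6+6=14

9, 10, 11, 12, 13, 14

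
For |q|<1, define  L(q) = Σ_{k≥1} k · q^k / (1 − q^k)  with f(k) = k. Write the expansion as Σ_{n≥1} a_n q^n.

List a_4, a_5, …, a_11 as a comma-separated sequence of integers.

7, 6, 12, 8, 15, 13, 18, 12

n=4: 4·1 2·2 1·4  f→[4+2+1]=7
q^5  k|5↦f(k): 5:5 1:1  a_5=6
n=6: 6·1 3·2 2·3 1·6  f→[6+3+2+1]=12
[q^7] f(1)=1,f(7)=7 ⇒ 8
q^8  k|8↦f(k): 8:8 4:4 2:2 1:1  a_8=15
[q^9] f(1)=1,f(3)=3,f(9)=9 ⇒ 13
n=10: 1·10 2·5 5·2 10·1  f→[1+2+5+10]=18
n=11: 11·1 1·11  f→[11+1]=12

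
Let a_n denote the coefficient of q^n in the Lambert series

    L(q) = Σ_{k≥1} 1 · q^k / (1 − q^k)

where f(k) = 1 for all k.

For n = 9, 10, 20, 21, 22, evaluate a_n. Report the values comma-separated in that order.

[q^9] f(1)=1,f(3)=1,f(9)=1 ⇒ 3
[q^10] f(1)=1,f(2)=1,f(5)=1,f(10)=1 ⇒ 4
n=20: 1·20 2·10 4·5 5·4 10·2 20·1  f→[1+1+1+1+1+1]=6
q^21  k|21↦f(k): 1:1 3:1 7:1 21:1  a_21=4
d|22:{22,11,2,1}  Σf=1+1+1+1=4

3, 4, 6, 4, 4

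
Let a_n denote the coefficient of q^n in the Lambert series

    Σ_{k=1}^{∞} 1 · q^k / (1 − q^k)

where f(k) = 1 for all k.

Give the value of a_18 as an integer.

[q^18] f(1)=1,f(2)=1,f(3)=1,f(6)=1,f(9)=1,f(18)=1 ⇒ 6

a_18 = 6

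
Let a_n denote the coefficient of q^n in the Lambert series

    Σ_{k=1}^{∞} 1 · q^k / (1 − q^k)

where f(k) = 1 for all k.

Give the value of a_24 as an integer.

[q^24] f(24)=1,f(12)=1,f(8)=1,f(6)=1,f(4)=1,f(3)=1,f(2)=1,f(1)=1 ⇒ 8

a_24 = 8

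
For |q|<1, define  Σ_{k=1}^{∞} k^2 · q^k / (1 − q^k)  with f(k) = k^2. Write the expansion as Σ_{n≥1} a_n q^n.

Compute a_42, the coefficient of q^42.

a_42 = 2500

[q^42] f(42)=1764,f(21)=441,f(14)=196,f(7)=49,f(6)=36,f(3)=9,f(2)=4,f(1)=1 ⇒ 2500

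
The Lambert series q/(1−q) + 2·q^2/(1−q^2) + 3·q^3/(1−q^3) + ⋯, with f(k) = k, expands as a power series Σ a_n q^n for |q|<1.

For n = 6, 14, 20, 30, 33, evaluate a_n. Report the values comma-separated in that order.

12, 24, 42, 72, 48

q^6  k|6↦f(k): 6:6 3:3 2:2 1:1  a_6=12
n=14: 14·1 7·2 2·7 1·14  f→[14+7+2+1]=24
n=20: 1·20 2·10 4·5 5·4 10·2 20·1  f→[1+2+4+5+10+20]=42
q^30  k|30↦f(k): 1:1 2:2 3:3 5:5 6:6 10:10 15:15 30:30  a_30=72
q^33  k|33↦f(k): 33:33 11:11 3:3 1:1  a_33=48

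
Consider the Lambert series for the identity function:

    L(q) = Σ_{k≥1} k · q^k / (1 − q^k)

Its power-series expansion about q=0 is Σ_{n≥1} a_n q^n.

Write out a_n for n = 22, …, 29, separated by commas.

d|22:{1,2,11,22}  Σf=1+2+11+22=36
[q^23] f(1)=1,f(23)=23 ⇒ 24
d|24:{1,2,3,4,6,8,12,24}  Σf=1+2+3+4+6+8+12+24=60
d|25:{1,5,25}  Σf=1+5+25=31
d|26:{26,13,2,1}  Σf=26+13+2+1=42
[q^27] f(1)=1,f(3)=3,f(9)=9,f(27)=27 ⇒ 40
[q^28] f(28)=28,f(14)=14,f(7)=7,f(4)=4,f(2)=2,f(1)=1 ⇒ 56
n=29: 1·29 29·1  f→[1+29]=30

36, 24, 60, 31, 42, 40, 56, 30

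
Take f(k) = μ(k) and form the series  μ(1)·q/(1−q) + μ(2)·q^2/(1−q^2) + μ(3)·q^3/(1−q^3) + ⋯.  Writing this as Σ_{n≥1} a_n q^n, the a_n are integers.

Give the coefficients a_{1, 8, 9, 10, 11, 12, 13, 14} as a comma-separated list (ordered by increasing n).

1, 0, 0, 0, 0, 0, 0, 0

n=1: 1·1  μ→[1]=1
[q^8] μ(8)=0,μ(4)=0,μ(2)=-1,μ(1)=1 ⇒ 0
q^9  k|9↦μ(k): 1:1 3:-1 9:0  a_9=0
[q^10] μ(10)=1,μ(5)=-1,μ(2)=-1,μ(1)=1 ⇒ 0
q^11  k|11↦μ(k): 11:-1 1:1  a_11=0
[q^12] μ(12)=0,μ(6)=1,μ(4)=0,μ(3)=-1,μ(2)=-1,μ(1)=1 ⇒ 0
[q^13] μ(1)=1,μ(13)=-1 ⇒ 0
d|14:{1,2,7,14}  Σμ=1+(-1)+(-1)+1=0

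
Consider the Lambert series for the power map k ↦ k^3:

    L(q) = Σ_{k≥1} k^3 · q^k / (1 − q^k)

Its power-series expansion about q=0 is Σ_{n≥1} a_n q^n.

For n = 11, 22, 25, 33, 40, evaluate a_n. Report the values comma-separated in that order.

1332, 11988, 15751, 37296, 73710

[q^11] f(11)=1331,f(1)=1 ⇒ 1332
d|22:{22,11,2,1}  Σf=10648+1331+8+1=11988
q^25  k|25↦f(k): 1:1 5:125 25:15625  a_25=15751
[q^33] f(1)=1,f(3)=27,f(11)=1331,f(33)=35937 ⇒ 37296
d|40:{1,2,4,5,8,10,20,40}  Σf=1+8+64+125+512+1000+8000+64000=73710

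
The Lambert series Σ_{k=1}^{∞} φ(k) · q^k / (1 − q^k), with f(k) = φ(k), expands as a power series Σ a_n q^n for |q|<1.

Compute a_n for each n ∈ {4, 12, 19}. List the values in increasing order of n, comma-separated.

[q^4] φ(4)=2,φ(2)=1,φ(1)=1 ⇒ 4
q^12  k|12↦φ(k): 12:4 6:2 4:2 3:2 2:1 1:1  a_12=12
d|19:{1,19}  Σφ=1+18=19

4, 12, 19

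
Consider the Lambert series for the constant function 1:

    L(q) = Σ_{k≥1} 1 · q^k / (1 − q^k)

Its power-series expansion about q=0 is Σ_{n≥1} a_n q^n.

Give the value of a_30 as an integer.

a_30 = 8

[q^30] f(1)=1,f(2)=1,f(3)=1,f(5)=1,f(6)=1,f(10)=1,f(15)=1,f(30)=1 ⇒ 8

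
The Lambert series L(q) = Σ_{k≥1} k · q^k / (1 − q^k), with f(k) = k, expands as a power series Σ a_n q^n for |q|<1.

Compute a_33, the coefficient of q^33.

a_33 = 48

[q^33] f(33)=33,f(11)=11,f(3)=3,f(1)=1 ⇒ 48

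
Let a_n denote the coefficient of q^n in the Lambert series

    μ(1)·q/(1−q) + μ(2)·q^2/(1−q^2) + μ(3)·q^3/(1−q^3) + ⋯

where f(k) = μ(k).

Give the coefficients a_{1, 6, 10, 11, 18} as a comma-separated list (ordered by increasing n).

1, 0, 0, 0, 0

d|1:{1}  Σμ=1=1
d|6:{1,2,3,6}  Σμ=1+(-1)+(-1)+1=0
d|10:{10,5,2,1}  Σμ=1+(-1)+(-1)+1=0
[q^11] μ(11)=-1,μ(1)=1 ⇒ 0
d|18:{1,2,3,6,9,18}  Σμ=1+(-1)+(-1)+1+0+0=0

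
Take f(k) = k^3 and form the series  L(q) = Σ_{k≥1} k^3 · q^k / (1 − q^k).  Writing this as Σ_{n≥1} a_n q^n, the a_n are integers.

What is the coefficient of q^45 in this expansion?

d|45:{1,3,5,9,15,45}  Σf=1+27+125+729+3375+91125=95382

a_45 = 95382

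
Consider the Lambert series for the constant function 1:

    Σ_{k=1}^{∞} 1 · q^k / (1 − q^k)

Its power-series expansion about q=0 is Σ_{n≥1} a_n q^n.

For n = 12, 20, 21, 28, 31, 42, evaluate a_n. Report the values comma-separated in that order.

6, 6, 4, 6, 2, 8

d|12:{1,2,3,4,6,12}  Σf=1+1+1+1+1+1=6
n=20: 20·1 10·2 5·4 4·5 2·10 1·20  f→[1+1+1+1+1+1]=6
n=21: 21·1 7·3 3·7 1·21  f→[1+1+1+1]=4
[q^28] f(1)=1,f(2)=1,f(4)=1,f(7)=1,f(14)=1,f(28)=1 ⇒ 6
q^31  k|31↦f(k): 1:1 31:1  a_31=2
d|42:{1,2,3,6,7,14,21,42}  Σf=1+1+1+1+1+1+1+1=8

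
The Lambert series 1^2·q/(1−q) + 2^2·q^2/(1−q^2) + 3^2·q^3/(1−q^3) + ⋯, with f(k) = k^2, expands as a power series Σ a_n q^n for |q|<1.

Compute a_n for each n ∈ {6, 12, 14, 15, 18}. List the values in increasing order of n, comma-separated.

50, 210, 250, 260, 455

d|6:{6,3,2,1}  Σf=36+9+4+1=50
q^12  k|12↦f(k): 12:144 6:36 4:16 3:9 2:4 1:1  a_12=210
d|14:{1,2,7,14}  Σf=1+4+49+196=250
[q^15] f(15)=225,f(5)=25,f(3)=9,f(1)=1 ⇒ 260
n=18: 18·1 9·2 6·3 3·6 2·9 1·18  f→[324+81+36+9+4+1]=455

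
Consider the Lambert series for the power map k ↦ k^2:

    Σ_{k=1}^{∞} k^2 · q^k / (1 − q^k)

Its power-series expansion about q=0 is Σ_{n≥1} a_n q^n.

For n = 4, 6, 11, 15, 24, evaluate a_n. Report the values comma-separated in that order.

q^4  k|4↦f(k): 4:16 2:4 1:1  a_4=21
q^6  k|6↦f(k): 6:36 3:9 2:4 1:1  a_6=50
[q^11] f(11)=121,f(1)=1 ⇒ 122
q^15  k|15↦f(k): 15:225 5:25 3:9 1:1  a_15=260
q^24  k|24↦f(k): 24:576 12:144 8:64 6:36 4:16 3:9 2:4 1:1  a_24=850

21, 50, 122, 260, 850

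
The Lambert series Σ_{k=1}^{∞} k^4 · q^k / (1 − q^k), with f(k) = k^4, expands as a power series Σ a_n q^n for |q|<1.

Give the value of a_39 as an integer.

a_39 = 2342084

n=39: 1·39 3·13 13·3 39·1  f→[1+81+28561+2313441]=2342084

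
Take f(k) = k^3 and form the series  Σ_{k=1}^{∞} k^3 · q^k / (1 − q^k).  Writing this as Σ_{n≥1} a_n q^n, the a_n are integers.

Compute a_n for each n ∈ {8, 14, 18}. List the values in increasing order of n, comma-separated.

585, 3096, 6813

q^8  k|8↦f(k): 1:1 2:8 4:64 8:512  a_8=585
n=14: 14·1 7·2 2·7 1·14  f→[2744+343+8+1]=3096
d|18:{1,2,3,6,9,18}  Σf=1+8+27+216+729+5832=6813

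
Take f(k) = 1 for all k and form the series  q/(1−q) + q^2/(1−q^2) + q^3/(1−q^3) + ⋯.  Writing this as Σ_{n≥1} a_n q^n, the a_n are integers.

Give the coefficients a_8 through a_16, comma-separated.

4, 3, 4, 2, 6, 2, 4, 4, 5

d|8:{8,4,2,1}  Σf=1+1+1+1=4
q^9  k|9↦f(k): 1:1 3:1 9:1  a_9=3
d|10:{10,5,2,1}  Σf=1+1+1+1=4
[q^11] f(1)=1,f(11)=1 ⇒ 2
q^12  k|12↦f(k): 12:1 6:1 4:1 3:1 2:1 1:1  a_12=6
n=13: 1·13 13·1  f→[1+1]=2
d|14:{1,2,7,14}  Σf=1+1+1+1=4
n=15: 1·15 3·5 5·3 15·1  f→[1+1+1+1]=4
n=16: 16·1 8·2 4·4 2·8 1·16  f→[1+1+1+1+1]=5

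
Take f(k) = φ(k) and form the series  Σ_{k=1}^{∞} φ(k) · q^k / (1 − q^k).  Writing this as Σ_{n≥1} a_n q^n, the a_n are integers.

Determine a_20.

d|20:{20,10,5,4,2,1}  Σφ=8+4+4+2+1+1=20

a_20 = 20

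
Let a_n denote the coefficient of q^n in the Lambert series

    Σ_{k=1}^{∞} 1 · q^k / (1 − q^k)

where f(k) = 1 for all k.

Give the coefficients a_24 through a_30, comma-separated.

8, 3, 4, 4, 6, 2, 8

n=24: 24·1 12·2 8·3 6·4 4·6 3·8 2·12 1·24  f→[1+1+1+1+1+1+1+1]=8
[q^25] f(1)=1,f(5)=1,f(25)=1 ⇒ 3
n=26: 1·26 2·13 13·2 26·1  f→[1+1+1+1]=4
[q^27] f(1)=1,f(3)=1,f(9)=1,f(27)=1 ⇒ 4
q^28  k|28↦f(k): 1:1 2:1 4:1 7:1 14:1 28:1  a_28=6
[q^29] f(1)=1,f(29)=1 ⇒ 2
q^30  k|30↦f(k): 30:1 15:1 10:1 6:1 5:1 3:1 2:1 1:1  a_30=8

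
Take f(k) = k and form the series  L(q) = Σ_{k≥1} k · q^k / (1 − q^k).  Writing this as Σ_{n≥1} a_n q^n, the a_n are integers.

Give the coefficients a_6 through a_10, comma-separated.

q^6  k|6↦f(k): 6:6 3:3 2:2 1:1  a_6=12
n=7: 7·1 1·7  f→[7+1]=8
[q^8] f(1)=1,f(2)=2,f(4)=4,f(8)=8 ⇒ 15
[q^9] f(1)=1,f(3)=3,f(9)=9 ⇒ 13
[q^10] f(10)=10,f(5)=5,f(2)=2,f(1)=1 ⇒ 18

12, 8, 15, 13, 18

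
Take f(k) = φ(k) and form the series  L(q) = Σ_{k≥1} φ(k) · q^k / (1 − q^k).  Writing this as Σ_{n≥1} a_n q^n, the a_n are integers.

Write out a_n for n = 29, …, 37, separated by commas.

[q^29] φ(1)=1,φ(29)=28 ⇒ 29
[q^30] φ(30)=8,φ(15)=8,φ(10)=4,φ(6)=2,φ(5)=4,φ(3)=2,φ(2)=1,φ(1)=1 ⇒ 30
q^31  k|31↦φ(k): 1:1 31:30  a_31=31
d|32:{1,2,4,8,16,32}  Σφ=1+1+2+4+8+16=32
[q^33] φ(33)=20,φ(11)=10,φ(3)=2,φ(1)=1 ⇒ 33
n=34: 1·34 2·17 17·2 34·1  φ→[1+1+16+16]=34
n=35: 35·1 7·5 5·7 1·35  φ→[24+6+4+1]=35
d|36:{36,18,12,9,6,4,3,2,1}  Σφ=12+6+4+6+2+2+2+1+1=36
[q^37] φ(37)=36,φ(1)=1 ⇒ 37

29, 30, 31, 32, 33, 34, 35, 36, 37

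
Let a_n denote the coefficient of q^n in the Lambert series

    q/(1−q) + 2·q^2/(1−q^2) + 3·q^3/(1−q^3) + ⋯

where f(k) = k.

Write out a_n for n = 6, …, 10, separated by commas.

[q^6] f(6)=6,f(3)=3,f(2)=2,f(1)=1 ⇒ 12
n=7: 1·7 7·1  f→[1+7]=8
q^8  k|8↦f(k): 8:8 4:4 2:2 1:1  a_8=15
d|9:{1,3,9}  Σf=1+3+9=13
q^10  k|10↦f(k): 10:10 5:5 2:2 1:1  a_10=18

12, 8, 15, 13, 18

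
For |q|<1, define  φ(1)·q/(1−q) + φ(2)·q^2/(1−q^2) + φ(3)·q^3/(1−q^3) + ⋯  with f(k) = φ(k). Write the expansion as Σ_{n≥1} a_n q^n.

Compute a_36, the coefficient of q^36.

d|36:{1,2,3,4,6,9,12,18,36}  Σφ=1+1+2+2+2+6+4+6+12=36

a_36 = 36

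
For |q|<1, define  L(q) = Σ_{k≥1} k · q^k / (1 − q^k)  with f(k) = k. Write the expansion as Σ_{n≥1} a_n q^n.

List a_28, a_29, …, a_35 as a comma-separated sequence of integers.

q^28  k|28↦f(k): 28:28 14:14 7:7 4:4 2:2 1:1  a_28=56
[q^29] f(29)=29,f(1)=1 ⇒ 30
q^30  k|30↦f(k): 1:1 2:2 3:3 5:5 6:6 10:10 15:15 30:30  a_30=72
q^31  k|31↦f(k): 1:1 31:31  a_31=32
n=32: 1·32 2·16 4·8 8·4 16·2 32·1  f→[1+2+4+8+16+32]=63
[q^33] f(1)=1,f(3)=3,f(11)=11,f(33)=33 ⇒ 48
n=34: 34·1 17·2 2·17 1·34  f→[34+17+2+1]=54
n=35: 35·1 7·5 5·7 1·35  f→[35+7+5+1]=48

56, 30, 72, 32, 63, 48, 54, 48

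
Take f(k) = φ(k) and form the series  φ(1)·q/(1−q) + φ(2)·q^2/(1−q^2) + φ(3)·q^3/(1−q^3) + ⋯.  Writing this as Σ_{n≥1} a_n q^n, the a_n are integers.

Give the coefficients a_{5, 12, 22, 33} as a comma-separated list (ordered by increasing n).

n=5: 5·1 1·5  φ→[4+1]=5
[q^12] φ(1)=1,φ(2)=1,φ(3)=2,φ(4)=2,φ(6)=2,φ(12)=4 ⇒ 12
q^22  k|22↦φ(k): 1:1 2:1 11:10 22:10  a_22=22
n=33: 33·1 11·3 3·11 1·33  φ→[20+10+2+1]=33

5, 12, 22, 33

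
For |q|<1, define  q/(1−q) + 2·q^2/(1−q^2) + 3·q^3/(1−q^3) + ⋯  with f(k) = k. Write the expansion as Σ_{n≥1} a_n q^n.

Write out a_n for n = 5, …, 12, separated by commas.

d|5:{5,1}  Σf=5+1=6
d|6:{6,3,2,1}  Σf=6+3+2+1=12
d|7:{1,7}  Σf=1+7=8
q^8  k|8↦f(k): 8:8 4:4 2:2 1:1  a_8=15
n=9: 9·1 3·3 1·9  f→[9+3+1]=13
d|10:{1,2,5,10}  Σf=1+2+5+10=18
n=11: 11·1 1·11  f→[11+1]=12
q^12  k|12↦f(k): 12:12 6:6 4:4 3:3 2:2 1:1  a_12=28

6, 12, 8, 15, 13, 18, 12, 28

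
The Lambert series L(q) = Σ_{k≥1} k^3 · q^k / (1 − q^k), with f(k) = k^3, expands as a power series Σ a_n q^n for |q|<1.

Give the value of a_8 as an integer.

d|8:{1,2,4,8}  Σf=1+8+64+512=585

a_8 = 585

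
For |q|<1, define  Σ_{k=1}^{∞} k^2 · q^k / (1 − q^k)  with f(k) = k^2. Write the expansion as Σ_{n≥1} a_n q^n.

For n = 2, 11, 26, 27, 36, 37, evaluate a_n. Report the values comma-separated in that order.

q^2  k|2↦f(k): 2:4 1:1  a_2=5
[q^11] f(1)=1,f(11)=121 ⇒ 122
[q^26] f(1)=1,f(2)=4,f(13)=169,f(26)=676 ⇒ 850
d|27:{1,3,9,27}  Σf=1+9+81+729=820
q^36  k|36↦f(k): 1:1 2:4 3:9 4:16 6:36 9:81 12:144 18:324 36:1296  a_36=1911
[q^37] f(37)=1369,f(1)=1 ⇒ 1370

5, 122, 850, 820, 1911, 1370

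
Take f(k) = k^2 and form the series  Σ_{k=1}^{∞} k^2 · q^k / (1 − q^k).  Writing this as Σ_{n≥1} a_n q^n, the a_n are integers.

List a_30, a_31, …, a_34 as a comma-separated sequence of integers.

q^30  k|30↦f(k): 1:1 2:4 3:9 5:25 6:36 10:100 15:225 30:900  a_30=1300
q^31  k|31↦f(k): 31:961 1:1  a_31=962
q^32  k|32↦f(k): 1:1 2:4 4:16 8:64 16:256 32:1024  a_32=1365
n=33: 1·33 3·11 11·3 33·1  f→[1+9+121+1089]=1220
d|34:{1,2,17,34}  Σf=1+4+289+1156=1450

1300, 962, 1365, 1220, 1450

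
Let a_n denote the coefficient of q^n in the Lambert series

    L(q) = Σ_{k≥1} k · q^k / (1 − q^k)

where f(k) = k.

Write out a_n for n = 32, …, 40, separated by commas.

n=32: 1·32 2·16 4·8 8·4 16·2 32·1  f→[1+2+4+8+16+32]=63
n=33: 1·33 3·11 11·3 33·1  f→[1+3+11+33]=48
n=34: 34·1 17·2 2·17 1·34  f→[34+17+2+1]=54
d|35:{1,5,7,35}  Σf=1+5+7+35=48
[q^36] f(36)=36,f(18)=18,f(12)=12,f(9)=9,f(6)=6,f(4)=4,f(3)=3,f(2)=2,f(1)=1 ⇒ 91
[q^37] f(1)=1,f(37)=37 ⇒ 38
[q^38] f(1)=1,f(2)=2,f(19)=19,f(38)=38 ⇒ 60
[q^39] f(39)=39,f(13)=13,f(3)=3,f(1)=1 ⇒ 56
[q^40] f(1)=1,f(2)=2,f(4)=4,f(5)=5,f(8)=8,f(10)=10,f(20)=20,f(40)=40 ⇒ 90

63, 48, 54, 48, 91, 38, 60, 56, 90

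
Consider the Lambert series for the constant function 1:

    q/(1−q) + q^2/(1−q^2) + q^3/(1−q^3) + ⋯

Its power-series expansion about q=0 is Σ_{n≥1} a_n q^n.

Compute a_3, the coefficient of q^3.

d|3:{3,1}  Σf=1+1=2

a_3 = 2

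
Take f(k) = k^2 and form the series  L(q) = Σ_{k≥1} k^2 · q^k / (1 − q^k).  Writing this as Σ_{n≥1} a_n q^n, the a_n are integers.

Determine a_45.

[q^45] f(45)=2025,f(15)=225,f(9)=81,f(5)=25,f(3)=9,f(1)=1 ⇒ 2366

a_45 = 2366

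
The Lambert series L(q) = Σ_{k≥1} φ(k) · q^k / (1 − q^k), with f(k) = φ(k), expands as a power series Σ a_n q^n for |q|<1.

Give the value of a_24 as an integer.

q^24  k|24↦φ(k): 24:8 12:4 8:4 6:2 4:2 3:2 2:1 1:1  a_24=24

a_24 = 24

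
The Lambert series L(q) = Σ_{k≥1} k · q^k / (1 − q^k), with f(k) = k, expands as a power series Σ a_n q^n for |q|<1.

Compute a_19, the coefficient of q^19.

n=19: 19·1 1·19  f→[19+1]=20

a_19 = 20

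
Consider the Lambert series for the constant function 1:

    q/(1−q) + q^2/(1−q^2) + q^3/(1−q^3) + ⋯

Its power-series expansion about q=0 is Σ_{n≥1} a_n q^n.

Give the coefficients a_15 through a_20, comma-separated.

q^15  k|15↦f(k): 1:1 3:1 5:1 15:1  a_15=4
q^16  k|16↦f(k): 1:1 2:1 4:1 8:1 16:1  a_16=5
q^17  k|17↦f(k): 1:1 17:1  a_17=2
n=18: 18·1 9·2 6·3 3·6 2·9 1·18  f→[1+1+1+1+1+1]=6
q^19  k|19↦f(k): 1:1 19:1  a_19=2
n=20: 1·20 2·10 4·5 5·4 10·2 20·1  f→[1+1+1+1+1+1]=6

4, 5, 2, 6, 2, 6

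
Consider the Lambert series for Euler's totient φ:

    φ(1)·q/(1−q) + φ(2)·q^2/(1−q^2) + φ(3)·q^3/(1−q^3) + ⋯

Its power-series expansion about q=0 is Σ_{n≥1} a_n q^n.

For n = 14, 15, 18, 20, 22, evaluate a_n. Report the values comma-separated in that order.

q^14  k|14↦φ(k): 1:1 2:1 7:6 14:6  a_14=14
[q^15] φ(15)=8,φ(5)=4,φ(3)=2,φ(1)=1 ⇒ 15
q^18  k|18↦φ(k): 18:6 9:6 6:2 3:2 2:1 1:1  a_18=18
q^20  k|20↦φ(k): 20:8 10:4 5:4 4:2 2:1 1:1  a_20=20
n=22: 22·1 11·2 2·11 1·22  φ→[10+10+1+1]=22

14, 15, 18, 20, 22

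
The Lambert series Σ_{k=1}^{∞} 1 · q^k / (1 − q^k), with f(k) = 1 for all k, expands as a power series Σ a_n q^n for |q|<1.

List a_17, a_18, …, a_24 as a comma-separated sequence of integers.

2, 6, 2, 6, 4, 4, 2, 8

[q^17] f(17)=1,f(1)=1 ⇒ 2
q^18  k|18↦f(k): 18:1 9:1 6:1 3:1 2:1 1:1  a_18=6
d|19:{19,1}  Σf=1+1=2
q^20  k|20↦f(k): 20:1 10:1 5:1 4:1 2:1 1:1  a_20=6
n=21: 21·1 7·3 3·7 1·21  f→[1+1+1+1]=4
n=22: 22·1 11·2 2·11 1·22  f→[1+1+1+1]=4
d|23:{1,23}  Σf=1+1=2
q^24  k|24↦f(k): 1:1 2:1 3:1 4:1 6:1 8:1 12:1 24:1  a_24=8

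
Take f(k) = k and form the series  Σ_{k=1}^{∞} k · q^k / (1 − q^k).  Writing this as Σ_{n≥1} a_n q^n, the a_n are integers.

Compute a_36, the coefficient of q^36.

[q^36] f(1)=1,f(2)=2,f(3)=3,f(4)=4,f(6)=6,f(9)=9,f(12)=12,f(18)=18,f(36)=36 ⇒ 91

a_36 = 91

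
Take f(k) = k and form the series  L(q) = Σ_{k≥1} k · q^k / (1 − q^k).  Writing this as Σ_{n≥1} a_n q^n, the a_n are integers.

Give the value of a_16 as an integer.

a_16 = 31

n=16: 1·16 2·8 4·4 8·2 16·1  f→[1+2+4+8+16]=31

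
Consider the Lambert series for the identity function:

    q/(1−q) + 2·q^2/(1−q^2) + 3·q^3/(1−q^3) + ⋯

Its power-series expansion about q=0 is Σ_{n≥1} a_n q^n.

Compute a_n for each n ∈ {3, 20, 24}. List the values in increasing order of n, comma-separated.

[q^3] f(1)=1,f(3)=3 ⇒ 4
[q^20] f(1)=1,f(2)=2,f(4)=4,f(5)=5,f(10)=10,f(20)=20 ⇒ 42
d|24:{1,2,3,4,6,8,12,24}  Σf=1+2+3+4+6+8+12+24=60

4, 42, 60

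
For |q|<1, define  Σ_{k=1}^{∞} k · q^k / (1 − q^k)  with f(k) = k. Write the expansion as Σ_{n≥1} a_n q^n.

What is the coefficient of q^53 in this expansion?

a_53 = 54

[q^53] f(1)=1,f(53)=53 ⇒ 54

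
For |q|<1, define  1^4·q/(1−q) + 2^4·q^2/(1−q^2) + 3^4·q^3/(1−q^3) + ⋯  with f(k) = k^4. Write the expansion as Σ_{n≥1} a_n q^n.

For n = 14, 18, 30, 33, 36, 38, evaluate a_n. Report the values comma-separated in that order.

40834, 112931, 872644, 1200644, 1813539, 2215474

d|14:{14,7,2,1}  Σf=38416+2401+16+1=40834
n=18: 18·1 9·2 6·3 3·6 2·9 1·18  f→[104976+6561+1296+81+16+1]=112931
d|30:{30,15,10,6,5,3,2,1}  Σf=810000+50625+10000+1296+625+81+16+1=872644
d|33:{1,3,11,33}  Σf=1+81+14641+1185921=1200644
d|36:{36,18,12,9,6,4,3,2,1}  Σf=1679616+104976+20736+6561+1296+256+81+16+1=1813539
q^38  k|38↦f(k): 38:2085136 19:130321 2:16 1:1  a_38=2215474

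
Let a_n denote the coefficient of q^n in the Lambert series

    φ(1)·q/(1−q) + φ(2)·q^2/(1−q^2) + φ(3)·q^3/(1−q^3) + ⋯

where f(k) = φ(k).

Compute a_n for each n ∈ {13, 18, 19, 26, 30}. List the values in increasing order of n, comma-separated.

n=13: 13·1 1·13  φ→[12+1]=13
q^18  k|18↦φ(k): 18:6 9:6 6:2 3:2 2:1 1:1  a_18=18
q^19  k|19↦φ(k): 19:18 1:1  a_19=19
q^26  k|26↦φ(k): 26:12 13:12 2:1 1:1  a_26=26
n=30: 30·1 15·2 10·3 6·5 5·6 3·10 2·15 1·30  φ→[8+8+4+2+4+2+1+1]=30

13, 18, 19, 26, 30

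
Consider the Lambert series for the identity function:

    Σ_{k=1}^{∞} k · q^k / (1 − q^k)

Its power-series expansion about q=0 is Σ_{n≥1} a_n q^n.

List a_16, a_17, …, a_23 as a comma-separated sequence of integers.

31, 18, 39, 20, 42, 32, 36, 24

q^16  k|16↦f(k): 1:1 2:2 4:4 8:8 16:16  a_16=31
q^17  k|17↦f(k): 17:17 1:1  a_17=18
d|18:{18,9,6,3,2,1}  Σf=18+9+6+3+2+1=39
q^19  k|19↦f(k): 1:1 19:19  a_19=20
q^20  k|20↦f(k): 20:20 10:10 5:5 4:4 2:2 1:1  a_20=42
[q^21] f(1)=1,f(3)=3,f(7)=7,f(21)=21 ⇒ 32
[q^22] f(1)=1,f(2)=2,f(11)=11,f(22)=22 ⇒ 36
[q^23] f(1)=1,f(23)=23 ⇒ 24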